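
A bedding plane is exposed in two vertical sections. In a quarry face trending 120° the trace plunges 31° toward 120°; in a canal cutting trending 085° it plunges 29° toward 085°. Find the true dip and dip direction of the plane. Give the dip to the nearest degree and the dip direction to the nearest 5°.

Represent each trace as a vector plunging at its apparent dip toward its trend (east-north-up frame): v₁ = (0.742, -0.429, -0.515), v₂ = (0.871, 0.076, -0.485).
Cross product v₁ × v₂ gives the pole to the plane: n ∝ (0.247, -0.089, 0.430).
Dip δ = arctan(|n_h|/n_z) = arctan(0.263/0.430) = 31.4°.
Dip direction = atan2(0.247, -0.089) = 110° (azimuth of n's horizontal projection).

true dip 31°, dip direction 110°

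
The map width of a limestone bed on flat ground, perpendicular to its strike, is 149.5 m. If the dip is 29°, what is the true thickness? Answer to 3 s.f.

72.5 m

True thickness t = w · sin(dip) = 149.5 × sin 29°
t = 149.5 × 0.4848 = 72.479 m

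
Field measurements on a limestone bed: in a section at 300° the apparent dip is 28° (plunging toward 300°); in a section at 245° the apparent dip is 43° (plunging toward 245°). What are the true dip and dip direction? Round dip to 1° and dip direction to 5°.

true dip 43°, dip direction 245°

The two traces are lines in the plane: v₁ = (sin 300°·cos 28°, cos 300°·cos 28°, −sin 28°), v₂ = (sin 245°·cos 43°, cos 245°·cos 43°, −sin 43°).
The plane normal is n = v₁ × v₂ ∝ (-0.446, -0.210, 0.529).
Dip δ = arctan(|n_h|/n_z) = arctan(0.493/0.529) = 43.0°.
Dip direction = atan2(-0.446, -0.210) = 245° (azimuth of n's horizontal projection).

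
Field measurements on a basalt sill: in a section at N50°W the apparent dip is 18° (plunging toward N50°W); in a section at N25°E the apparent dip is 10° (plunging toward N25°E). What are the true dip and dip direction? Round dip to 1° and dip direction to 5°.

true dip 19°, dip direction 325°

Represent each trace as a vector plunging at its apparent dip toward its trend (east-north-up frame): v₁ = (-0.729, 0.611, -0.309), v₂ = (0.416, 0.893, -0.174).
n = v₁ × v₂ = (-0.170, 0.255, 0.905) (taken with n_z > 0).
True dip = arccos(n_z / |n|) = arccos(0.9472) = 18.7°.
The horizontal component of n points toward azimuth atan2(n_x, n_y) = 326°, the dip direction.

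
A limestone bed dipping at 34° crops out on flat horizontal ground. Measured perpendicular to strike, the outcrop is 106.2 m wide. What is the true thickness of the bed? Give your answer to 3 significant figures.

True thickness t = w · sin(dip) = 106.2 × sin 34°
t = 106.2 × 0.5592 = 59.386 m

59.4 m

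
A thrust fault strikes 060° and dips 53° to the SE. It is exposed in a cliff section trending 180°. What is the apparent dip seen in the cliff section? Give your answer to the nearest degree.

49°

Angle between strike (060°) and section (180°): β = 60°.
tan(apparent dip) = tan 53° · sin 60° = 1.1493
apparent dip = arctan 1.1493 = 48.97°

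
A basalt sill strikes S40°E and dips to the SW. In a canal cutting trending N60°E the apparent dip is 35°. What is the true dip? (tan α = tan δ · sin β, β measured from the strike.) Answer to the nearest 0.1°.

35.4°

The section is 80° from the strike.
tan δ = tan α / sin β = tan 35° / sin 80° = 0.7002 / 0.9848 = 0.7110
true dip = arctan 0.7110 = 35.41°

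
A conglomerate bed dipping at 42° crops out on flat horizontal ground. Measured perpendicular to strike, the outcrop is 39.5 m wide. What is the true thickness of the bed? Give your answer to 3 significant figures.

26.4 m

True thickness t = w · sin(dip) = 39.5 × sin 42°
t = 39.5 × 0.6691 = 26.431 m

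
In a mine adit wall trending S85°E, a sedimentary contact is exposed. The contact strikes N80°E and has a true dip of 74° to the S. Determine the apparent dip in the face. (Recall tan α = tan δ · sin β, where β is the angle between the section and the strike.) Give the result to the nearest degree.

The strike is N80°E and the section trends S85°E; the acute angle between them is β = 15°.
tan α = tan 74° × sin 15° = 3.4874 × 0.2588 = 0.9026
apparent dip = arctan 0.9026 = 42.07°

42°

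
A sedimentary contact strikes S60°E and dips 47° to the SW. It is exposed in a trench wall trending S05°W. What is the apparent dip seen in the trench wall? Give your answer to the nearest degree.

44°

The section lies 65° from the strike.
tan α = tan 47° × sin 65° = 1.0724 × 0.9063 = 0.9719
apparent dip = arctan 0.9719 = 44.18°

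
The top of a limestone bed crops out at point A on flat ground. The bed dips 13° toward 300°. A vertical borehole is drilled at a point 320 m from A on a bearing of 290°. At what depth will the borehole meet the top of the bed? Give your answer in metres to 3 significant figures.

72.8 m

The hole lies 10° from the dip direction, so the down-dip offset is 320 × cos 10° = 315.14 m.
Depth = down-dip offset × tan(dip) = 315.14 × tan 13° = 315.14 × 0.2309
Depth = 72.76 m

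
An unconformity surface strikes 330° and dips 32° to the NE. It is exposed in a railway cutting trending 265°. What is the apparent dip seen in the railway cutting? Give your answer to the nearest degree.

The section lies 65° from the strike.
tan(apparent dip) = tan 32° · sin 65° = 0.5663
apparent dip = arctan 0.5663 = 29.52°

30°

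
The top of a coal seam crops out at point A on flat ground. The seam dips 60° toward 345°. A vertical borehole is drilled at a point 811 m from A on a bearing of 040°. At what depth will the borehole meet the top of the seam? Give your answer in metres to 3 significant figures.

The hole lies 55° from the dip direction, so the down-dip offset is 811 × cos 55° = 465.17 m.
Depth = down-dip offset × tan(dip) = 465.17 × tan 60° = 465.17 × 1.7321
Depth = 805.70 m

806 m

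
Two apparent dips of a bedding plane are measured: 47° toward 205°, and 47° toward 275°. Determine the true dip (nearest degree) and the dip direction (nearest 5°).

Represent each trace as a vector plunging at its apparent dip toward its trend (east-north-up frame): v₁ = (-0.288, -0.618, -0.731), v₂ = (-0.679, 0.059, -0.731).
n = v₁ × v₂ = (-0.496, -0.286, 0.437) (taken with n_z > 0).
True dip = arccos(n_z / |n|) = arccos(0.6070) = 52.6°.
The horizontal component of n points toward azimuth atan2(n_x, n_y) = 240°, the dip direction.

true dip 53°, dip direction 240°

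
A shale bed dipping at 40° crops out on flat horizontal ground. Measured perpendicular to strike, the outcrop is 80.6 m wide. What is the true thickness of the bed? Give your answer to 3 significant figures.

51.8 m

True thickness t = w · sin(dip) = 80.6 × sin 40°
t = 80.6 × 0.6428 = 51.809 m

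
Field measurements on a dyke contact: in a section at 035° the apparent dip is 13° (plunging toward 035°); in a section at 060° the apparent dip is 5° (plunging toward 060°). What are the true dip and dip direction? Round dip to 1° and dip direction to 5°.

The two traces are lines in the plane: v₁ = (sin 35°·cos 13°, cos 35°·cos 13°, −sin 13°), v₂ = (sin 60°·cos 5°, cos 60°·cos 5°, −sin 5°).
The plane normal is n = v₁ × v₂ ∝ (-0.042, 0.145, 0.410).
Dip δ = arctan(|n_h|/n_z) = arctan(0.151/0.410) = 20.3°.
Dip direction = atan2(-0.042, 0.145) = 344° (azimuth of n's horizontal projection).

true dip 20°, dip direction 345°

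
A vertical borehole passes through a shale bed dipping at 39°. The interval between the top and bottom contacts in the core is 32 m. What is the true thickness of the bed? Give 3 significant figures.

24.9 m

True thickness t = h · cos(dip) = 32 × cos 39°
t = 32 × 0.7771 = 24.869 m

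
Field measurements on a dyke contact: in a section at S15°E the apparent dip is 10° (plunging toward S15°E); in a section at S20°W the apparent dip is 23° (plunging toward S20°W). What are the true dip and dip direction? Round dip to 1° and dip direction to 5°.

true dip 27°, dip direction 235°

Represent each trace as a vector plunging at its apparent dip toward its trend (east-north-up frame): v₁ = (0.255, -0.951, -0.174), v₂ = (-0.315, -0.865, -0.391).
The plane normal is n = v₁ × v₂ ∝ (-0.221, -0.154, 0.520).
Dip δ = arctan(|n_h|/n_z) = arctan(0.270/0.520) = 27.4°.
The horizontal component of n points toward azimuth atan2(n_x, n_y) = 235°, the dip direction.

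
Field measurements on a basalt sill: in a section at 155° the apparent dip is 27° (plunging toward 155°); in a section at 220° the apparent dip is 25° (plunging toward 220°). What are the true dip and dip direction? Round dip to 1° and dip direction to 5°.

true dip 30°, dip direction 185°

Each apparent-dip line lies in the plane. As unit vectors (x east, y north, z up), v₁ plunges 27°→155° and v₂ plunges 25°→220°.
n = v₁ × v₂ = (-0.026, -0.424, 0.732) (taken with n_z > 0).
True dip = arccos(n_z / |n|) = arccos(0.8651) = 30.1°.
Dip direction = azimuth of (n_x, n_y) = atan2(-0.026, -0.424) = 184°.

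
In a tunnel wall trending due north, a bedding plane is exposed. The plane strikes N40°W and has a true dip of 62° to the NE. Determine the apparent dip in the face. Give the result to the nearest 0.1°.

50.4°

The section lies 40° from the strike.
tan α = tan 62° × sin 40° = 1.8807 × 0.6428 = 1.2089
α = arctan(1.2089) = 50.40°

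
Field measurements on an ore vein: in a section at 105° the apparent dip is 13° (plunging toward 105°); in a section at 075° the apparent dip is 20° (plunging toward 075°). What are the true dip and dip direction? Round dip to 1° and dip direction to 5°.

Represent each trace as a vector plunging at its apparent dip toward its trend (east-north-up frame): v₁ = (0.941, -0.252, -0.225), v₂ = (0.908, 0.243, -0.342).
n = v₁ × v₂ = (0.141, 0.118, 0.458) (taken with n_z > 0).
tan δ = √(n_x²+n_y²)/n_z = 0.184/0.458, so δ = 21.9°.
The horizontal component of n points toward azimuth atan2(n_x, n_y) = 50°, the dip direction.

true dip 22°, dip direction 050°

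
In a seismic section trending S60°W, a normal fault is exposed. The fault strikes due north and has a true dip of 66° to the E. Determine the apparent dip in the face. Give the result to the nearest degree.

Angle between strike (due north) and section (S60°W): β = 60°.
tan α = tan 66° × sin 60° = 2.2460 × 0.8660 = 1.9451
α = arctan(1.9451) = 62.79°

63°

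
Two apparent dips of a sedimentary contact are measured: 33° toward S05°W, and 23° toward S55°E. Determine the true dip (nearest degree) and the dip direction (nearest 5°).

true dip 33°, dip direction 175°

The two traces are lines in the plane: v₁ = (sin 185°·cos 33°, cos 185°·cos 33°, −sin 33°), v₂ = (sin 125°·cos 23°, cos 125°·cos 23°, −sin 23°).
The plane normal is n = v₁ × v₂ ∝ (0.039, -0.439, 0.669).
True dip = arccos(n_z / |n|) = arccos(0.8348) = 33.4°.
Dip direction = atan2(0.039, -0.439) = 175° (azimuth of n's horizontal projection).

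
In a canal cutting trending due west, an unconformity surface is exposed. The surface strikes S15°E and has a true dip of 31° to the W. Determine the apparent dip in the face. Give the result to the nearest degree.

30°

The strike is S15°E and the section trends due west; the acute angle between them is β = 75°.
tan α = tan 31° × sin 75° = 0.6009 × 0.9659 = 0.5804
apparent dip = arctan 0.5804 = 30.13°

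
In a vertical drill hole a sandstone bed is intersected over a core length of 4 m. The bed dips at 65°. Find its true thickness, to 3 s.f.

True thickness t = h · cos(dip) = 4 × cos 65°
t = 4 × 0.4226 = 1.690 m

1.69 m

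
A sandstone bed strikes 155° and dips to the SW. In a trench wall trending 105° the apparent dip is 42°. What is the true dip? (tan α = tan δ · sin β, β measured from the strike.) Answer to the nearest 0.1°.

49.6°

β = acute angle between strike 155° and section 105° = 50°.
tan(true dip) = tan 42° / sin 50° = 1.1754
true dip = arctan 1.1754 = 49.61°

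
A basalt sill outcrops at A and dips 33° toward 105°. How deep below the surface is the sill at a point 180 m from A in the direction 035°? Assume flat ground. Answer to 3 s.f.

The hole lies 70° from the dip direction, so the down-dip offset is 180 × cos 70° = 61.56 m.
Depth = down-dip offset × tan(dip) = 61.56 × tan 33° = 61.56 × 0.6494
Depth = 39.98 m

40.0 m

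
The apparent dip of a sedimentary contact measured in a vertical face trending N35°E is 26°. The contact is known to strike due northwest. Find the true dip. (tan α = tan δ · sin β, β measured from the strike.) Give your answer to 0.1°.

26.3°

β = acute angle between strike due northwest and section N35°E = 80°.
tan δ = tan α / sin β = tan 26° / sin 80° = 0.4877 / 0.9848 = 0.4953
δ = arctan(0.4953) = 26.35°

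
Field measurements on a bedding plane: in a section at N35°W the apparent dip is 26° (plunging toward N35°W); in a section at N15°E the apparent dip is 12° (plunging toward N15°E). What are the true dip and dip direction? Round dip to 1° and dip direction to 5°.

Represent each trace as a vector plunging at its apparent dip toward its trend (east-north-up frame): v₁ = (-0.516, 0.736, -0.438), v₂ = (0.253, 0.945, -0.208).
The plane normal is n = v₁ × v₂ ∝ (-0.261, 0.218, 0.673).
tan δ = √(n_x²+n_y²)/n_z = 0.340/0.673, so δ = 26.8°.
The horizontal component of n points toward azimuth atan2(n_x, n_y) = 310°, the dip direction.

true dip 27°, dip direction 310°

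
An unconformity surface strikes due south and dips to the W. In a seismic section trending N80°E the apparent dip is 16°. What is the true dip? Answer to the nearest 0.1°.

The section is 80° from the strike.
tan δ = tan α / sin β = tan 16° / sin 80° = 0.2867 / 0.9848 = 0.2912
true dip = arctan 0.2912 = 16.23°

16.2°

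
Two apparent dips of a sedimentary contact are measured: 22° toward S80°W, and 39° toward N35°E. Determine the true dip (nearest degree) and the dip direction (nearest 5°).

The two traces are lines in the plane: v₁ = (sin 260°·cos 22°, cos 260°·cos 22°, −sin 22°), v₂ = (sin 35°·cos 39°, cos 35°·cos 39°, −sin 39°).
Cross product v₁ × v₂ gives the pole to the plane: n ∝ (-0.340, 0.742, 0.510).
True dip = arccos(n_z / |n|) = arccos(0.5297) = 58.0°.
Dip direction = atan2(-0.340, 0.742) = 335° (azimuth of n's horizontal projection).

true dip 58°, dip direction 335°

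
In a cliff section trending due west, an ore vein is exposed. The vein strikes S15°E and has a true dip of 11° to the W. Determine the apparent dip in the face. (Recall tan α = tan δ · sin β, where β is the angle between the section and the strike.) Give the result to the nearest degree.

The strike is S15°E and the section trends due west; the acute angle between them is β = 75°.
tan α = tan 11° × sin 75° = 0.1944 × 0.9659 = 0.1878
apparent dip = arctan 0.1878 = 10.63°

11°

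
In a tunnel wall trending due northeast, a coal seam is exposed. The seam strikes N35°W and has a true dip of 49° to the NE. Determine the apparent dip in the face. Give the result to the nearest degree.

49°

Angle between strike (N35°W) and section (due northeast): β = 80°.
tan α = tan 49° × sin 80° = 1.1504 × 0.9848 = 1.1329
apparent dip = arctan 1.1329 = 48.57°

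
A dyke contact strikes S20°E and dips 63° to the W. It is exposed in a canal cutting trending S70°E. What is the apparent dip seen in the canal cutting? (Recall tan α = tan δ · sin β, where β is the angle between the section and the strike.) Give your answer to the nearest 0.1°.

The section lies 50° from the strike.
tan α = tan 63° × sin 50° = 1.9626 × 0.7660 = 1.5034
apparent dip = arctan 1.5034 = 56.37°

56.4°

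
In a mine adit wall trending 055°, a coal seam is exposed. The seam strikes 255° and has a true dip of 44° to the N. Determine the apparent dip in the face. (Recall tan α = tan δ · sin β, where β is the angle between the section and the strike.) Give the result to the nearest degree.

Angle between strike (255°) and section (055°): β = 20°.
tan α = tan 44° × sin 20° = 0.9657 × 0.3420 = 0.3303
α = arctan(0.3303) = 18.28°

18°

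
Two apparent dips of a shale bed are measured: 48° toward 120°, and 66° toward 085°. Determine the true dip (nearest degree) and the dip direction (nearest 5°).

The two traces are lines in the plane: v₁ = (sin 120°·cos 48°, cos 120°·cos 48°, −sin 48°), v₂ = (sin 85°·cos 66°, cos 85°·cos 66°, −sin 66°).
The plane normal is n = v₁ × v₂ ∝ (0.332, 0.228, 0.156).
Dip δ = arctan(|n_h|/n_z) = arctan(0.403/0.156) = 68.8°.
Dip direction = atan2(0.332, 0.228) = 55° (azimuth of n's horizontal projection).

true dip 69°, dip direction 055°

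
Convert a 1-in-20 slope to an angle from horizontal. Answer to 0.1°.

2.9°

tan θ = 1/20 = 0.0500
θ = arctan(0.0500) = 2.86°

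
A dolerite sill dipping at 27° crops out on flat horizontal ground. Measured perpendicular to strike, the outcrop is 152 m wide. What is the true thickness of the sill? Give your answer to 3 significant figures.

69.0 m

True thickness t = w · sin(dip) = 152 × sin 27°
t = 152 × 0.4540 = 69.007 m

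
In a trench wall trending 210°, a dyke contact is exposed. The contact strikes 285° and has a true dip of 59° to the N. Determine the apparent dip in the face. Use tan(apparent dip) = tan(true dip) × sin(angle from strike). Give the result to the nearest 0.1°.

58.1°

The strike is 285° and the section trends 210°; the acute angle between them is β = 75°.
tan(apparent dip) = tan 59° · sin 75° = 1.6076
α = arctan(1.6076) = 58.12°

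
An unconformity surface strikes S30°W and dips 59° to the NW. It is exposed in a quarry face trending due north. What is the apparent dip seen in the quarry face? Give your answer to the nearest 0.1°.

39.8°

The section lies 30° from the strike.
tan α = tan 59° × sin 30° = 1.6643 × 0.5000 = 0.8321
α = arctan(0.8321) = 39.77°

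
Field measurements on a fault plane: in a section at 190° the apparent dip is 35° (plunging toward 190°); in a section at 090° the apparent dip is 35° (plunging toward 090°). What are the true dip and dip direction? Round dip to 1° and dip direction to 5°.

Each apparent-dip line lies in the plane. As unit vectors (x east, y north, z up), v₁ plunges 35°→190° and v₂ plunges 35°→090°.
Cross product v₁ × v₂ gives the pole to the plane: n ∝ (0.463, -0.551, 0.661).
True dip = arccos(n_z / |n|) = arccos(0.6763) = 47.4°.
The horizontal component of n points toward azimuth atan2(n_x, n_y) = 140°, the dip direction.

true dip 47°, dip direction 140°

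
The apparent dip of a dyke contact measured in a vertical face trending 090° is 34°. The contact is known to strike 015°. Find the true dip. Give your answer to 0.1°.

34.9°

β = acute angle between strike 015° and section 090° = 75°.
tan(true dip) = tan 34° / sin 75° = 0.6983
δ = arctan(0.6983) = 34.93°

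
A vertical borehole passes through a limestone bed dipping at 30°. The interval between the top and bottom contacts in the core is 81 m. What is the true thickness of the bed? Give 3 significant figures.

70.1 m

True thickness t = h · cos(dip) = 81 × cos 30°
t = 81 × 0.8660 = 70.148 m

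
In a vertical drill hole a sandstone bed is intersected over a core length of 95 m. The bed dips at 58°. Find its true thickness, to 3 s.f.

50.3 m

True thickness t = h · cos(dip) = 95 × cos 58°
t = 95 × 0.5299 = 50.342 m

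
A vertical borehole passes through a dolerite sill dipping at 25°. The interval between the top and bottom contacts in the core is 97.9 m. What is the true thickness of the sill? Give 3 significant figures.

True thickness t = h · cos(dip) = 97.9 × cos 25°
t = 97.9 × 0.9063 = 88.728 m

88.7 m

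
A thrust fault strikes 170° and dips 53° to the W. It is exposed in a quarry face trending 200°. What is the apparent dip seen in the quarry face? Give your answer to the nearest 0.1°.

33.6°

The section lies 30° from the strike.
tan(apparent dip) = tan 53° · sin 30° = 0.6635
α = arctan(0.6635) = 33.57°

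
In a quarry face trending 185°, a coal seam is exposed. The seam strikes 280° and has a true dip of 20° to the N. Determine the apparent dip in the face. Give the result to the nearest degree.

The strike is 280° and the section trends 185°; the acute angle between them is β = 85°.
tan α = tan 20° × sin 85° = 0.3640 × 0.9962 = 0.3626
apparent dip = arctan 0.3626 = 19.93°

20°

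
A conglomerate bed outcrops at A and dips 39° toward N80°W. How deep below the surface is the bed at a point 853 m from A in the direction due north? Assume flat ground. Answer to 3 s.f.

The hole lies 80° from the dip direction, so the down-dip offset is 853 × cos 80° = 148.12 m.
Depth = down-dip offset × tan(dip) = 148.12 × tan 39° = 148.12 × 0.8098
Depth = 119.95 m

120 m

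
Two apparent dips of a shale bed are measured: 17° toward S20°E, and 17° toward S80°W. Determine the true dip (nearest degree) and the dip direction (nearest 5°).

true dip 25°, dip direction 210°

The two traces are lines in the plane: v₁ = (sin 160°·cos 17°, cos 160°·cos 17°, −sin 17°), v₂ = (sin 260°·cos 17°, cos 260°·cos 17°, −sin 17°).
The plane normal is n = v₁ × v₂ ∝ (-0.214, -0.371, 0.901).
True dip = arccos(n_z / |n|) = arccos(0.9031) = 25.4°.
Dip direction = atan2(-0.214, -0.371) = 210° (azimuth of n's horizontal projection).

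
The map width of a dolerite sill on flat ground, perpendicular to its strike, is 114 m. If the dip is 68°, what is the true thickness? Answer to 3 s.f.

106 m

True thickness t = w · sin(dip) = 114 × sin 68°
t = 114 × 0.9272 = 105.699 m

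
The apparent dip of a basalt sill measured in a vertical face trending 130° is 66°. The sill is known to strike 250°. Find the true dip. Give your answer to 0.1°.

The section is 60° from the strike.
tan(true dip) = tan 66° / sin 60° = 2.5935
true dip = arctan 2.5935 = 68.91°

68.9°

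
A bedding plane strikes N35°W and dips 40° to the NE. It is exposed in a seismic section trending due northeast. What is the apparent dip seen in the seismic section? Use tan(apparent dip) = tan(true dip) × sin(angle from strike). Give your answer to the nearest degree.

The section lies 80° from the strike.
tan α = tan 40° × sin 80° = 0.8391 × 0.9848 = 0.8264
α = arctan(0.8264) = 39.57°

40°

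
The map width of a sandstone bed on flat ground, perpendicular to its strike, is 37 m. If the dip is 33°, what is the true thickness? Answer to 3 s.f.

True thickness t = w · sin(dip) = 37 × sin 33°
t = 37 × 0.5446 = 20.152 m

20.2 m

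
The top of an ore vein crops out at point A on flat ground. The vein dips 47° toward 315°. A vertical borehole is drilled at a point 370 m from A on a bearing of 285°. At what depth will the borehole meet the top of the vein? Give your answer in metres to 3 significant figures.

The hole lies 30° from the dip direction, so the down-dip offset is 370 × cos 30° = 320.43 m.
Depth = down-dip offset × tan(dip) = 320.43 × tan 47° = 320.43 × 1.0724
Depth = 343.62 m

344 m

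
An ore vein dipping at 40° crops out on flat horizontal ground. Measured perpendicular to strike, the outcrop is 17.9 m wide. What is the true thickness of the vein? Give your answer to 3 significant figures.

11.5 m

True thickness t = w · sin(dip) = 17.9 × sin 40°
t = 17.9 × 0.6428 = 11.506 m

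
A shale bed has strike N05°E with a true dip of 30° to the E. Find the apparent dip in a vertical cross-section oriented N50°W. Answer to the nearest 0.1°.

Angle between strike (N05°E) and section (N50°W): β = 55°.
tan(apparent dip) = tan 30° · sin 55° = 0.4729
α = arctan(0.4729) = 25.31°

25.3°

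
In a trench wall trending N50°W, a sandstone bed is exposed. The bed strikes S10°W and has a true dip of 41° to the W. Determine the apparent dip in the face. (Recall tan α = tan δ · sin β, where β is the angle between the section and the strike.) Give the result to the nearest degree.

37°

Angle between strike (S10°W) and section (N50°W): β = 60°.
tan α = tan 41° × sin 60° = 0.8693 × 0.8660 = 0.7528
apparent dip = arctan 0.7528 = 36.97°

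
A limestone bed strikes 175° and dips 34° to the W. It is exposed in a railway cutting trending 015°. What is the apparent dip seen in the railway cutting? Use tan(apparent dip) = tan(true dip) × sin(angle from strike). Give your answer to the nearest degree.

The section lies 20° from the strike.
tan α = tan 34° × sin 20° = 0.6745 × 0.3420 = 0.2307
α = arctan(0.2307) = 12.99°

13°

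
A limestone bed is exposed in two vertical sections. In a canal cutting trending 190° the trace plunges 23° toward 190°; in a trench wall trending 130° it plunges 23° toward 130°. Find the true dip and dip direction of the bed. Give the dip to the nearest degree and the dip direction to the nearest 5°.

true dip 26°, dip direction 160°

Represent each trace as a vector plunging at its apparent dip toward its trend (east-north-up frame): v₁ = (-0.160, -0.907, -0.391), v₂ = (0.705, -0.592, -0.391).
n = v₁ × v₂ = (0.123, -0.338, 0.734) (taken with n_z > 0).
True dip = arccos(n_z / |n|) = arccos(0.8979) = 26.1°.
Dip direction = atan2(0.123, -0.338) = 160° (azimuth of n's horizontal projection).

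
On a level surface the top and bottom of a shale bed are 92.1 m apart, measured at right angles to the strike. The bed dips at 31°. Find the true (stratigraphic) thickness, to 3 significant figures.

True thickness t = w · sin(dip) = 92.1 × sin 31°
t = 92.1 × 0.5150 = 47.435 m

47.4 m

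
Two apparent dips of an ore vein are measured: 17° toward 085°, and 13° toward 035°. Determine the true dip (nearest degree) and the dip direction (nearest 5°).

true dip 17°, dip direction 075°

The two traces are lines in the plane: v₁ = (sin 85°·cos 17°, cos 85°·cos 17°, −sin 17°), v₂ = (sin 35°·cos 13°, cos 35°·cos 13°, −sin 13°).
Cross product v₁ × v₂ gives the pole to the plane: n ∝ (0.215, 0.051, 0.714).
Dip δ = arctan(|n_h|/n_z) = arctan(0.221/0.714) = 17.2°.
Dip direction = azimuth of (n_x, n_y) = atan2(0.215, 0.051) = 77°.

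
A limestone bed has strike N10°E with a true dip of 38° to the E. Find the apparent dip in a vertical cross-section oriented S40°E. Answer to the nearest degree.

The section lies 50° from the strike.
tan α = tan 38° × sin 50° = 0.7813 × 0.7660 = 0.5985
apparent dip = arctan 0.5985 = 30.90°

31°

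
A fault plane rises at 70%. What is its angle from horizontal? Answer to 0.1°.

tan θ = 70/100 = 0.7000
θ = arctan(0.7000) = 34.99°

35.0°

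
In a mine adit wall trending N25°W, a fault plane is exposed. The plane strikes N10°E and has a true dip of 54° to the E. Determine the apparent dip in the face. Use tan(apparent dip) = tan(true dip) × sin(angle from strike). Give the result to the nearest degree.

Angle between strike (N10°E) and section (N25°W): β = 35°.
tan α = tan 54° × sin 35° = 1.3764 × 0.5736 = 0.7895
α = arctan(0.7895) = 38.29°

38°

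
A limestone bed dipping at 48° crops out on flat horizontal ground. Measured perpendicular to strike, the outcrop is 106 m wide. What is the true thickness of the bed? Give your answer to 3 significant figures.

78.8 m

True thickness t = w · sin(dip) = 106 × sin 48°
t = 106 × 0.7431 = 78.773 m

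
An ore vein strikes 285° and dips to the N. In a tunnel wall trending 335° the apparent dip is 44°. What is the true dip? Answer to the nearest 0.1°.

51.6°

β = acute angle between strike 285° and section 335° = 50°.
tan(true dip) = tan 44° / sin 50° = 1.2606
δ = arctan(1.2606) = 51.58°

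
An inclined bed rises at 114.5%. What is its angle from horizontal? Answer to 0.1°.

tan θ = 114.5/100 = 1.1450
θ = arctan(1.1450) = 48.87°

48.9°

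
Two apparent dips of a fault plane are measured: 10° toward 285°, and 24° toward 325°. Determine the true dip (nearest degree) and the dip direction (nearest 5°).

Represent each trace as a vector plunging at its apparent dip toward its trend (east-north-up frame): v₁ = (-0.951, 0.255, -0.174), v₂ = (-0.524, 0.748, -0.407).
Cross product v₁ × v₂ gives the pole to the plane: n ∝ (-0.026, 0.296, 0.578).
tan δ = √(n_x²+n_y²)/n_z = 0.297/0.578, so δ = 27.2°.
Dip direction = azimuth of (n_x, n_y) = atan2(-0.026, 0.296) = 355°.

true dip 27°, dip direction 355°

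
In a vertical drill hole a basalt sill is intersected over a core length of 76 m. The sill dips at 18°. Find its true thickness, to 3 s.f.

True thickness t = h · cos(dip) = 76 × cos 18°
t = 76 × 0.9511 = 72.280 m

72.3 m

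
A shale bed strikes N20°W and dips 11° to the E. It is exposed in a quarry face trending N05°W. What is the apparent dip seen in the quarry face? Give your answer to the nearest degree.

3°

The strike is N20°W and the section trends N05°W; the acute angle between them is β = 15°.
tan(apparent dip) = tan 11° · sin 15° = 0.0503
α = arctan(0.0503) = 2.88°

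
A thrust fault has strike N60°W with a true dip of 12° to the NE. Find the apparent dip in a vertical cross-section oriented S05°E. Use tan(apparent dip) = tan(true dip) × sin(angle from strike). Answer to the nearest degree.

10°

The section lies 55° from the strike.
tan α = tan 12° × sin 55° = 0.2126 × 0.8192 = 0.1741
apparent dip = arctan 0.1741 = 9.88°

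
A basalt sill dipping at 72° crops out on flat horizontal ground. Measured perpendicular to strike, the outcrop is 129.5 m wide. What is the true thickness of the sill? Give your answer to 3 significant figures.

123 m

True thickness t = w · sin(dip) = 129.5 × sin 72°
t = 129.5 × 0.9511 = 123.162 m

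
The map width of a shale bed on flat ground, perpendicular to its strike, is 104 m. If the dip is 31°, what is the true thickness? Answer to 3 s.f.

53.6 m

True thickness t = w · sin(dip) = 104 × sin 31°
t = 104 × 0.5150 = 53.564 m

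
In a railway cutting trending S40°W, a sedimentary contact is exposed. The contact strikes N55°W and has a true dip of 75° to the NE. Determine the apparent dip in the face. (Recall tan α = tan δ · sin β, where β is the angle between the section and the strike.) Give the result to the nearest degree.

The section lies 85° from the strike.
tan(apparent dip) = tan 75° · sin 85° = 3.7178
apparent dip = arctan 3.7178 = 74.95°

75°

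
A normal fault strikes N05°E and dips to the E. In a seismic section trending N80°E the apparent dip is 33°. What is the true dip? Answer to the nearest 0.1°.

β = acute angle between strike N05°E and section N80°E = 75°.
tan δ = tan α / sin β = tan 33° / sin 75° = 0.6494 / 0.9659 = 0.6723
δ = arctan(0.6723) = 33.91°

33.9°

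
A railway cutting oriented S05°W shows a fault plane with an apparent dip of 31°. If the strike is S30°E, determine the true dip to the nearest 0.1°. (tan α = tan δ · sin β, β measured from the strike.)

β = acute angle between strike S30°E and section S05°W = 35°.
tan δ = tan α / sin β = tan 31° / sin 35° = 0.6009 / 0.5736 = 1.0476
true dip = arctan 1.0476 = 46.33°

46.3°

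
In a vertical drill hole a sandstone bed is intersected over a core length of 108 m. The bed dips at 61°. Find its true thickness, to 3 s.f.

52.4 m

True thickness t = h · cos(dip) = 108 × cos 61°
t = 108 × 0.4848 = 52.359 m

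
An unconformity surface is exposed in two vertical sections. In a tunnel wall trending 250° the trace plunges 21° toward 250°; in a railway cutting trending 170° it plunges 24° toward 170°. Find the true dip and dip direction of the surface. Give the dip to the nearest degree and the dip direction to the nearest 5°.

Represent each trace as a vector plunging at its apparent dip toward its trend (east-north-up frame): v₁ = (-0.877, -0.319, -0.358), v₂ = (0.159, -0.900, -0.407).
Cross product v₁ × v₂ gives the pole to the plane: n ∝ (-0.193, -0.414, 0.840).
True dip = arccos(n_z / |n|) = arccos(0.8787) = 28.5°.
Dip direction = azimuth of (n_x, n_y) = atan2(-0.193, -0.414) = 205°.

true dip 29°, dip direction 205°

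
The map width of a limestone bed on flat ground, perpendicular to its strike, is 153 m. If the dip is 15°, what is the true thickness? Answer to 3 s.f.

39.6 m

True thickness t = w · sin(dip) = 153 × sin 15°
t = 153 × 0.2588 = 39.599 m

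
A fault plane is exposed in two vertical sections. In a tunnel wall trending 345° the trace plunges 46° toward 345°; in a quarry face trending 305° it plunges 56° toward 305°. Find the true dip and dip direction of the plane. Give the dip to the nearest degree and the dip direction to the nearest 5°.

Represent each trace as a vector plunging at its apparent dip toward its trend (east-north-up frame): v₁ = (-0.180, 0.671, -0.719), v₂ = (-0.458, 0.321, -0.829).
The plane normal is n = v₁ × v₂ ∝ (-0.326, 0.180, 0.250).
Dip δ = arctan(|n_h|/n_z) = arctan(0.372/0.250) = 56.1°.
The horizontal component of n points toward azimuth atan2(n_x, n_y) = 299°, the dip direction.

true dip 56°, dip direction 300°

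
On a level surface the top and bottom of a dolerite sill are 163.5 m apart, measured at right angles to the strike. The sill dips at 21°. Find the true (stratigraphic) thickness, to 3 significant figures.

True thickness t = w · sin(dip) = 163.5 × sin 21°
t = 163.5 × 0.3584 = 58.593 m

58.6 m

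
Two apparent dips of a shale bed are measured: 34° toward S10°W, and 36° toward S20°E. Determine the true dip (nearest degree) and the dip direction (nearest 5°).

Represent each trace as a vector plunging at its apparent dip toward its trend (east-north-up frame): v₁ = (-0.144, -0.816, -0.559), v₂ = (0.277, -0.760, -0.588).
The plane normal is n = v₁ × v₂ ∝ (0.055, -0.239, 0.335).
True dip = arccos(n_z / |n|) = arccos(0.8069) = 36.2°.
Dip direction = atan2(0.055, -0.239) = 167° (azimuth of n's horizontal projection).

true dip 36°, dip direction 165°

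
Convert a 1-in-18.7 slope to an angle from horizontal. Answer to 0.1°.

3.1°

tan θ = 1/18.7 = 0.0535
θ = arctan(0.0535) = 3.06°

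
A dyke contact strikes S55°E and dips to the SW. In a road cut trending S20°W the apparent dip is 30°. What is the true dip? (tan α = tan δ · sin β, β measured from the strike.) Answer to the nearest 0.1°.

30.9°

The section is 75° from the strike.
tan(true dip) = tan 30° / sin 75° = 0.5977
δ = arctan(0.5977) = 30.87°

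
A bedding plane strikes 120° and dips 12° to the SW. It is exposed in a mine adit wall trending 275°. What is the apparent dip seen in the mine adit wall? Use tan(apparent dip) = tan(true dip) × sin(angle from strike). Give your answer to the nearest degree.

5°

The section lies 25° from the strike.
tan(apparent dip) = tan 12° · sin 25° = 0.0898
α = arctan(0.0898) = 5.13°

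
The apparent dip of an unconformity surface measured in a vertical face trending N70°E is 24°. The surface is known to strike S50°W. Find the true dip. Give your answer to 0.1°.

β = acute angle between strike S50°W and section N70°E = 20°.
tan δ = tan α / sin β = tan 24° / sin 20° = 0.4452 / 0.3420 = 1.3018
δ = arctan(1.3018) = 52.47°

52.5°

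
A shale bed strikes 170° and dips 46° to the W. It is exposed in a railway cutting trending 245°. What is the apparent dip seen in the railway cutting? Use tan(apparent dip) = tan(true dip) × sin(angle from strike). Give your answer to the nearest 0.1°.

45.0°

The section lies 75° from the strike.
tan(apparent dip) = tan 46° · sin 75° = 1.0002
apparent dip = arctan 1.0002 = 45.01°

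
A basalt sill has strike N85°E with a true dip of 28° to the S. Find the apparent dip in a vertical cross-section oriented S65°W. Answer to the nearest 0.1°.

10.3°

The section lies 20° from the strike.
tan α = tan 28° × sin 20° = 0.5317 × 0.3420 = 0.1819
α = arctan(0.1819) = 10.31°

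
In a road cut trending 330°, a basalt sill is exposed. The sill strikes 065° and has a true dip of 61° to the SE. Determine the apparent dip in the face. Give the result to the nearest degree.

The strike is 065° and the section trends 330°; the acute angle between them is β = 85°.
tan(apparent dip) = tan 61° · sin 85° = 1.7972
apparent dip = arctan 1.7972 = 60.91°

61°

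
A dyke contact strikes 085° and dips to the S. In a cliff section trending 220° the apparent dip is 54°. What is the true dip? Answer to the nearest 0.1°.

62.8°

β = acute angle between strike 085° and section 220° = 45°.
tan(true dip) = tan 54° / sin 45° = 1.9465
true dip = arctan 1.9465 = 62.81°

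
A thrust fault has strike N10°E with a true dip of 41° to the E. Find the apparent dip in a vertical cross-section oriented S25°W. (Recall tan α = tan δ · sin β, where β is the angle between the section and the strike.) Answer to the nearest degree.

Angle between strike (N10°E) and section (S25°W): β = 15°.
tan α = tan 41° × sin 15° = 0.8693 × 0.2588 = 0.2250
apparent dip = arctan 0.2250 = 12.68°

13°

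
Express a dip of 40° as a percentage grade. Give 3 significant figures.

83.9%

grade % = 100 × tan 40° = 100 × 0.8391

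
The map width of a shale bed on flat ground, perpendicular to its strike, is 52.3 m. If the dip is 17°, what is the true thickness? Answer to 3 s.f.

True thickness t = w · sin(dip) = 52.3 × sin 17°
t = 52.3 × 0.2924 = 15.291 m

15.3 m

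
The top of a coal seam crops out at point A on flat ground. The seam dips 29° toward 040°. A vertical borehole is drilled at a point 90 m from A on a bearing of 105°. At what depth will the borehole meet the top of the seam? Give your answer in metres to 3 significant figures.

21.1 m

The hole lies 65° from the dip direction, so the down-dip offset is 90 × cos 65° = 38.04 m.
Depth = down-dip offset × tan(dip) = 38.04 × tan 29° = 38.04 × 0.5543
Depth = 21.08 m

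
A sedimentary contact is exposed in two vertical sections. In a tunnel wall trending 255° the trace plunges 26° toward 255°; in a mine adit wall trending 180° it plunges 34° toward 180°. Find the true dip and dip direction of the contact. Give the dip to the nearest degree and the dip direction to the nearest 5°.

Each apparent-dip line lies in the plane. As unit vectors (x east, y north, z up), v₁ plunges 26°→255° and v₂ plunges 34°→180°.
The plane normal is n = v₁ × v₂ ∝ (-0.233, -0.485, 0.720).
Dip δ = arctan(|n_h|/n_z) = arctan(0.539/0.720) = 36.8°.
Dip direction = atan2(-0.233, -0.485) = 206° (azimuth of n's horizontal projection).

true dip 37°, dip direction 205°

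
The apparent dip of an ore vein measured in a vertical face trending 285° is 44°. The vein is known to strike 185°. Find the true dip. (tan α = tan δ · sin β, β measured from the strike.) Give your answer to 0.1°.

44.4°

The section is 80° from the strike.
tan δ = tan α / sin β = tan 44° / sin 80° = 0.9657 / 0.9848 = 0.9806
true dip = arctan 0.9806 = 44.44°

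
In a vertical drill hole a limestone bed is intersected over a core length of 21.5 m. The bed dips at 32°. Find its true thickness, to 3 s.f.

True thickness t = h · cos(dip) = 21.5 × cos 32°
t = 21.5 × 0.8480 = 18.233 m

18.2 m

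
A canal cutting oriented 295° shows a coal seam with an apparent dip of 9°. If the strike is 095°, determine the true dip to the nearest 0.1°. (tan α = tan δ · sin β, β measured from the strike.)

The section is 20° from the strike.
tan δ = tan α / sin β = tan 9° / sin 20° = 0.1584 / 0.3420 = 0.4631
δ = arctan(0.4631) = 24.85°

24.8°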